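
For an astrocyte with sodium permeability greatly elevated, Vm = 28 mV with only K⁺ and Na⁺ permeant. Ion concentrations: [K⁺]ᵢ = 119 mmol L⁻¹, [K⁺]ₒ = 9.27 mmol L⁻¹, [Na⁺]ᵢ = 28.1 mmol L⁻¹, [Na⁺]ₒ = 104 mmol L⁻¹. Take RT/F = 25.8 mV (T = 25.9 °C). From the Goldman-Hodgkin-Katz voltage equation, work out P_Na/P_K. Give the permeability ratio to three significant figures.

16.5

Let α = P_Na/P_K. GHK: Vm = 25.8·ln[(Kₒ + α·Naₒ)/(Kᵢ + α·Naᵢ)].
e^(Vm/25.8) = e^(28.0/25.8) = 2.9602
So 2.9602·(Kᵢ + α·Naᵢ) = Kₒ + α·Naₒ → α = (2.9602·119.0 − 9.27) / (104.0 − 2.9602·28.1)
α = (352.3 − 9.27) / (104.0 − 83.18) = 343/20.82 = 16.48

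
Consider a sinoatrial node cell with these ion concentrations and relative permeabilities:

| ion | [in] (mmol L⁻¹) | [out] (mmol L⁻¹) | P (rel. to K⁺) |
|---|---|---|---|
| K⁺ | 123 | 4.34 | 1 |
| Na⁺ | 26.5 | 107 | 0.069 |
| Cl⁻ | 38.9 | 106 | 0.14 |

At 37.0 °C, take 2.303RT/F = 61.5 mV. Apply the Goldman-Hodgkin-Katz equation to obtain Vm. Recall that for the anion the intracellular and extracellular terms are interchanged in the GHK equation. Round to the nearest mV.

-56 mV

Vm = 61.5 · log₁₀[(Σ P·[cation]ₒ + Σ P·[anion]ᵢ) / (Σ P·[cation]ᵢ + Σ P·[anion]ₒ)]
Numerator = 1×4.34 + 0.069×107 + 0.14×38.9 = 17.17
Denominator = 1×123 + 0.069×26.5 + 0.14×106 = 139.7
Vm = 61.5 · log₁₀(0.12293) = 61.5 × (-0.9104) = -55.99 mV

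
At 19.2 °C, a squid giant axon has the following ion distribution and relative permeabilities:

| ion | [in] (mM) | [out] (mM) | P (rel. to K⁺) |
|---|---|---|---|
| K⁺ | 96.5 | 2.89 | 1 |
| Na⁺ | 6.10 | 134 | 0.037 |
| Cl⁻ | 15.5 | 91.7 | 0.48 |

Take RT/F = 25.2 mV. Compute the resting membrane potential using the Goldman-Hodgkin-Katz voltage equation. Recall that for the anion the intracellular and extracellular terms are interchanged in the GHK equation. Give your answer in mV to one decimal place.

-55.9 mV

Vm = 25.2 · ln[(Σ P·[cation]ₒ + Σ P·[anion]ᵢ) / (Σ P·[cation]ᵢ + Σ P·[anion]ₒ)]
Numerator = 1×2.89 + 0.037×134 + 0.48×15.5 = 15.29
Denominator = 1×96.5 + 0.037×6.10 + 0.48×91.7 = 140.7
Vm = 25.2 · ln(0.10862) = 25.2 × (-2.2199) = -55.94 mV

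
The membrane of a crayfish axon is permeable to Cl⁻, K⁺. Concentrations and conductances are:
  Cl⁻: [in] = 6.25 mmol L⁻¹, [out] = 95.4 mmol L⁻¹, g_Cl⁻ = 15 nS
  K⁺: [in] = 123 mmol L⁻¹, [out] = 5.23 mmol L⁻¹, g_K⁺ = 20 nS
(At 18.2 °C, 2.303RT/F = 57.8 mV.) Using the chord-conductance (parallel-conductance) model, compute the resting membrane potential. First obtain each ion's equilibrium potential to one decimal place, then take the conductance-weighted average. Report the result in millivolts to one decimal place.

-74.6 mV

E_Cl⁻ = (57.8/-1)·log₁₀(95.4/6.25) = -68.4 mV
E_K⁺ = (57.8/1)·log₁₀(5.23/123) = -79.3 mV
Vm = (Σ gᵢEᵢ)/(Σ gᵢ) = (15·-68.4 + 20·-79.3) / (15 + 20)
= -2612.00 / 35 = -74.63 mV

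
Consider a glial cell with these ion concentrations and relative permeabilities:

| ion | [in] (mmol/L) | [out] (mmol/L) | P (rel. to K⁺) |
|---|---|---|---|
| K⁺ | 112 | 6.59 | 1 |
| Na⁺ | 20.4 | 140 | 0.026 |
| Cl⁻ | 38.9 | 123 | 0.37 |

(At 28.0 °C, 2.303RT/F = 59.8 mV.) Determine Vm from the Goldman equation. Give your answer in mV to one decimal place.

Vm = 59.8 · log₁₀[(Σ P·[cation]ₒ + Σ P·[anion]ᵢ) / (Σ P·[cation]ᵢ + Σ P·[anion]ₒ)]
Numerator = 1×6.59 + 0.026×140 + 0.37×38.9 = 24.62
Denominator = 1×112 + 0.026×20.4 + 0.37×123 = 158
Vm = 59.8 · log₁₀(0.1558) = 59.8 × (-0.8074) = -48.28 mV

-48.3 mV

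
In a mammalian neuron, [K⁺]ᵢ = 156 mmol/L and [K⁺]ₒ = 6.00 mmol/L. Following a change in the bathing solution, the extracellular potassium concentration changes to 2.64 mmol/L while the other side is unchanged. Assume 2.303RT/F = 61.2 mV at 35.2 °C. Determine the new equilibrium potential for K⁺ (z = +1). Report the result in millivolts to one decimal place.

After the shift: [K⁺]_out = 2.64, [K⁺]_in = 156 mmol/L.
E_new = (61.2/1)·log₁₀(2.64/156) = 61.20 · (-1.7715) = -108.42 mV

-108.4 mV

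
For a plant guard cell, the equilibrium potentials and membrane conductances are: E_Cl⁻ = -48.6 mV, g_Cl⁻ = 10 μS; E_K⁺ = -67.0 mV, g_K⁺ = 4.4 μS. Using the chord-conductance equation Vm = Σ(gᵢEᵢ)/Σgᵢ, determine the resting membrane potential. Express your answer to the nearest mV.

-54 mV

Σ gᵢEᵢ = 10·(-48.6) + 4.4·(-67.0) = -780.80
Σ gᵢ = 10 + 4.4 = 14.4
Vm = -780.80 / 14.4 = -54.22 mV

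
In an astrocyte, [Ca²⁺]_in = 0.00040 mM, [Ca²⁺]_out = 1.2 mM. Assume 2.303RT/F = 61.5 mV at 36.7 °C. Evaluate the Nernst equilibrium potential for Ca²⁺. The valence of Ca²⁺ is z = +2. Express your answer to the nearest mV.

E = (61.5/z) · log₁₀([Ca²⁺]_out/[Ca²⁺]_in) with z = +2.
= (61.5/2) · log₁₀(1.2/0.00040) = 30.75 · log₁₀(3000)
= 30.75 · (3.4771) = 106.92 mV

107 mV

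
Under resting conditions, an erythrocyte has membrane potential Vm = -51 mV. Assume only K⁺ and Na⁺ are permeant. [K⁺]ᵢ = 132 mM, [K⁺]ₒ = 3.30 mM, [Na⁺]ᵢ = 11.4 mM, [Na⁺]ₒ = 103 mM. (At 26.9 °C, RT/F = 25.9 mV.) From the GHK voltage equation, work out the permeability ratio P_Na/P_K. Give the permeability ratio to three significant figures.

Let α = P_Na/P_K. GHK: Vm = 25.9·ln[(Kₒ + α·Naₒ)/(Kᵢ + α·Naᵢ)].
e^(Vm/25.9) = e^(-51.0/25.9) = 0.13958
So 0.13958·(Kᵢ + α·Naᵢ) = Kₒ + α·Naₒ → α = (0.13958·132.0 − 3.3) / (103.0 − 0.13958·11.4)
α = (18.42 − 3.3) / (103.0 − 1.591) = 15.12/101.4 = 0.1491

0.149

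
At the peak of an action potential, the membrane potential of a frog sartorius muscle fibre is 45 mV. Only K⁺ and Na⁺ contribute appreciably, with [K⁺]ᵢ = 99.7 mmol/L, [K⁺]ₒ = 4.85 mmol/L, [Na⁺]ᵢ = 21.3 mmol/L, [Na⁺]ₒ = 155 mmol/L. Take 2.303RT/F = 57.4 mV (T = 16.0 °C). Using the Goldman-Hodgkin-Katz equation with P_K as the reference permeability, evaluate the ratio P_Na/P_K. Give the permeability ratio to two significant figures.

24

Let α = P_Na/P_K. GHK: Vm = 57.4·log₁₀[(Kₒ + α·Naₒ)/(Kᵢ + α·Naᵢ)].
10^(Vm/57.4) = 10^(45.0/57.4) = 6.081
So 6.081·(Kᵢ + α·Naᵢ) = Kₒ + α·Naₒ → α = (6.081·99.7 − 4.85) / (155.0 − 6.081·21.3)
α = (606.3 − 4.85) / (155.0 − 129.5) = 601.4/25.48 = 23.61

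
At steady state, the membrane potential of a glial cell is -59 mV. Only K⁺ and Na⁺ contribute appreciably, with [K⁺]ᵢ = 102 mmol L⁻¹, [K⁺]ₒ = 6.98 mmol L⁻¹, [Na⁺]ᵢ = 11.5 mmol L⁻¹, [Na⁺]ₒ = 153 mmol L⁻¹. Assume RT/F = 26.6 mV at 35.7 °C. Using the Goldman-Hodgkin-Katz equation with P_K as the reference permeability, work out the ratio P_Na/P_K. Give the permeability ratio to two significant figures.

0.027

Let α = P_Na/P_K. GHK: Vm = 26.6·ln[(Kₒ + α·Naₒ)/(Kᵢ + α·Naᵢ)].
e^(Vm/26.6) = e^(-59.0/26.6) = 0.10882
So 0.10882·(Kᵢ + α·Naᵢ) = Kₒ + α·Naₒ → α = (0.10882·102.0 − 6.98) / (153.0 − 0.10882·11.5)
α = (11.1 − 6.98) / (153.0 − 1.251) = 4.12/151.7 = 0.02715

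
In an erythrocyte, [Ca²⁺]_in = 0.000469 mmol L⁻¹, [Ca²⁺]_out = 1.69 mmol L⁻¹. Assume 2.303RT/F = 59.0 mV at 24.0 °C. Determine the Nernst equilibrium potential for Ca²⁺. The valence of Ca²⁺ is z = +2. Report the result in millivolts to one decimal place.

E = (59.0/z) · log₁₀([Ca²⁺]_out/[Ca²⁺]_in) with z = +2.
= (59.0/2) · log₁₀(1.69/0.000469) = 29.50 · log₁₀(3603)
= 29.50 · (3.5567) = 104.92 mV

104.9 mV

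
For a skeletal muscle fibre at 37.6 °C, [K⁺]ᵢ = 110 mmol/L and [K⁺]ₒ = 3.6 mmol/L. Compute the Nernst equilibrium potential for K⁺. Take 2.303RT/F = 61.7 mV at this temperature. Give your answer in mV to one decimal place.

-91.6 mV

E = (61.7/z) · log₁₀([K⁺]_out/[K⁺]_in) with z = +1.
= (61.7/1) · log₁₀(3.6/110) = 61.70 · log₁₀(0.03273)
= 61.70 · (-1.4851) = -91.63 mV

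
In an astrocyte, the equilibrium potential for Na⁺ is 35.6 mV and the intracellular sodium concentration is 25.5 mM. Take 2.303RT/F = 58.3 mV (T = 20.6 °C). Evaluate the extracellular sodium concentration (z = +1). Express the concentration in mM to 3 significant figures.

104 mM

Nernst: E = (58.3/1) · log₁₀([out]/[in]), so log₁₀([out]/[in]) = 35.6 × 1 / 58.3 = 0.6106.
[out]/[in] = 10^(0.6106) = 4.08.
[out] = 4.08 × 25.5 = 104 mM.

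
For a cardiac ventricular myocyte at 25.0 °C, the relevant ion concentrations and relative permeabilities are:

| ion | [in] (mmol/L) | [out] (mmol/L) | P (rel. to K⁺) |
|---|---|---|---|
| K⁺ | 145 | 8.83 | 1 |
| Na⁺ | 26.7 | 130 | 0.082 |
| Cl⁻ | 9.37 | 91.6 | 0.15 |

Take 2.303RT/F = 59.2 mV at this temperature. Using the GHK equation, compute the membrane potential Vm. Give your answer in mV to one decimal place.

Vm = 59.2 · log₁₀[(Σ P·[cation]ₒ + Σ P·[anion]ᵢ) / (Σ P·[cation]ᵢ + Σ P·[anion]ₒ)]
Numerator = 1×8.83 + 0.082×130 + 0.15×9.37 = 20.9
Denominator = 1×145 + 0.082×26.7 + 0.15×91.6 = 160.9
Vm = 59.2 · log₁₀(0.12984) = 59.2 × (-0.8866) = -52.49 mV

-52.5 mV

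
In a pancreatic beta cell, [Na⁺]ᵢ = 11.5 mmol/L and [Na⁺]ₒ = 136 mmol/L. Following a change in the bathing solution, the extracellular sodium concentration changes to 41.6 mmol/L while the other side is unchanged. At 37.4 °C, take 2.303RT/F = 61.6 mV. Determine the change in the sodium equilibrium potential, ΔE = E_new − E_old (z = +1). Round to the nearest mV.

E_old = (61.6/1)·log₁₀(136/11.5) = 66.09 mV
E_new = (61.6/1)·log₁₀(41.6/11.5) = 34.40 mV
ΔE = 34.40 − (66.09) = -31.69 mV

-32 mV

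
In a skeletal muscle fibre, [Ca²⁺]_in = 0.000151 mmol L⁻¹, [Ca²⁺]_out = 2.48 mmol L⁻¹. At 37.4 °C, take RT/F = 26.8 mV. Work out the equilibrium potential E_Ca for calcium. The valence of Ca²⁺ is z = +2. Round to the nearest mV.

130 mV

E = (26.8/z) · ln([Ca²⁺]_out/[Ca²⁺]_in) with z = +2.
= (26.8/2) · ln(2.48/0.000151) = 13.40 · ln(1.642e+04)
= 13.40 · (9.7065) = 130.07 mV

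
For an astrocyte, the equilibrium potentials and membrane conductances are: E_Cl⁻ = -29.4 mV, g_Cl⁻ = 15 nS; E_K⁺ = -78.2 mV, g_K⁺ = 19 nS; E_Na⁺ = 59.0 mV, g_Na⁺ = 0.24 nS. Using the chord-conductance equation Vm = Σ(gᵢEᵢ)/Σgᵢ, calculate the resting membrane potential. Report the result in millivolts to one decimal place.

-55.9 mV

Σ gᵢEᵢ = 15·(-29.4) + 19·(-78.2) + 0.24·(59.0) = -1912.64
Σ gᵢ = 15 + 19 + 0.24 = 34.24
Vm = -1912.64 / 34.24 = -55.86 mV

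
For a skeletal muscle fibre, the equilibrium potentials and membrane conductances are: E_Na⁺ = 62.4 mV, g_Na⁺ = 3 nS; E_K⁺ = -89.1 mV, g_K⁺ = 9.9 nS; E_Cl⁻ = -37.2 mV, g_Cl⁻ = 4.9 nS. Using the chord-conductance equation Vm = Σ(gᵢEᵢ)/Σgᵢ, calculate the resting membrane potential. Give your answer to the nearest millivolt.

-49 mV

Σ gᵢEᵢ = 3·(62.4) + 9.9·(-89.1) + 4.9·(-37.2) = -877.17
Σ gᵢ = 3 + 9.9 + 4.9 = 17.8
Vm = -877.17 / 17.8 = -49.28 mV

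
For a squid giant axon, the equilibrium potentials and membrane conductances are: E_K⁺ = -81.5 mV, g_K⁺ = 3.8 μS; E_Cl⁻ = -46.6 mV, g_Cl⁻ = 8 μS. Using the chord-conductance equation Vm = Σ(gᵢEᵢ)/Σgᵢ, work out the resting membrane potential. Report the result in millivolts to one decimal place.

Σ gᵢEᵢ = 3.8·(-81.5) + 8·(-46.6) = -682.50
Σ gᵢ = 3.8 + 8 = 11.8
Vm = -682.50 / 11.8 = -57.84 mV

-57.8 mV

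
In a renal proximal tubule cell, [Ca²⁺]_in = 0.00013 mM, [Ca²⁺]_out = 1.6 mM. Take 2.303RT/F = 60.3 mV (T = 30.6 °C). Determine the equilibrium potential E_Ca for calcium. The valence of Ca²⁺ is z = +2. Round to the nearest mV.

123 mV

E = (60.3/z) · log₁₀([Ca²⁺]_out/[Ca²⁺]_in) with z = +2.
= (60.3/2) · log₁₀(1.6/0.00013) = 30.15 · log₁₀(1.231e+04)
= 30.15 · (4.0902) = 123.32 mV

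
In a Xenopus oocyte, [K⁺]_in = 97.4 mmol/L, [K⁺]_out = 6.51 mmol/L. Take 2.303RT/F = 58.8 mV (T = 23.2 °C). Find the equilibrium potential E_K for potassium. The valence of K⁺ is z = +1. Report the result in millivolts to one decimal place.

E = (58.8/z) · log₁₀([K⁺]_out/[K⁺]_in) with z = +1.
= (58.8/1) · log₁₀(6.51/97.4) = 58.80 · log₁₀(0.06684)
= 58.80 · (-1.1750) = -69.09 mV

-69.1 mV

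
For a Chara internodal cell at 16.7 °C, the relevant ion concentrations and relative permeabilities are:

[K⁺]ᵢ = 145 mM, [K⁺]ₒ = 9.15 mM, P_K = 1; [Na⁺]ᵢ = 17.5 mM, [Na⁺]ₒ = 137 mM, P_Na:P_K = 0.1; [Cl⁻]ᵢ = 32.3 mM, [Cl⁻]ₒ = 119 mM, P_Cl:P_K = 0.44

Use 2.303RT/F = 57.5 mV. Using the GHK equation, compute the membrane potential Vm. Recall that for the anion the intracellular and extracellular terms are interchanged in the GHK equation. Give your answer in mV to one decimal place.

-42.0 mV

Vm = 57.5 · log₁₀[(Σ P·[cation]ₒ + Σ P·[anion]ᵢ) / (Σ P·[cation]ᵢ + Σ P·[anion]ₒ)]
Numerator = 1×9.15 + 0.1×137 + 0.44×32.3 = 37.06
Denominator = 1×145 + 0.1×17.5 + 0.44×119 = 199.1
Vm = 57.5 · log₁₀(0.18614) = 57.5 × (-0.7302) = -41.98 mV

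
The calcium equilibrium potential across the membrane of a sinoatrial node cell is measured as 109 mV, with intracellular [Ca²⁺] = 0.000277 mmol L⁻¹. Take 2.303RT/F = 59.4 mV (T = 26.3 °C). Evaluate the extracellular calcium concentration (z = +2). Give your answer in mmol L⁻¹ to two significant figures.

Nernst: E = (59.4/2) · log₁₀([out]/[in]), so log₁₀([out]/[in]) = 109.0 × 2 / 59.4 = 3.6700.
[out]/[in] = 10^(3.6700) = 4678.
[out] = 4678 × 0.000277 = 1.296 mmol L⁻¹.

1.3 mmol L⁻¹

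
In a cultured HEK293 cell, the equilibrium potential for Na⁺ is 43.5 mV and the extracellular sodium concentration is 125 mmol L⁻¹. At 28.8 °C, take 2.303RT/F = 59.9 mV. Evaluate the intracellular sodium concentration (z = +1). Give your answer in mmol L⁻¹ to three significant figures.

Nernst: E = (59.9/1) · log₁₀([out]/[in]), so log₁₀([out]/[in]) = 43.5 × 1 / 59.9 = 0.7262.
[out]/[in] = 10^(0.7262) = 5.324.
[in] = 125 / 5.324 = 23.48 mmol L⁻¹.

23.5 mmol L⁻¹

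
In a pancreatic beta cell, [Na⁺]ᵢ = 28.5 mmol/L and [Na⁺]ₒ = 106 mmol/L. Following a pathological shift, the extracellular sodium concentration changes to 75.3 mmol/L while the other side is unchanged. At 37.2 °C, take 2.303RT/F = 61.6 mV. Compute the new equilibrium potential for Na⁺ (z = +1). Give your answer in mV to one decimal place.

After the shift: [Na⁺]_out = 75.3, [Na⁺]_in = 28.5 mmol/L.
E_new = (61.6/1)·log₁₀(75.3/28.5) = 61.60 · (0.4220) = 25.99 mV

26.0 mV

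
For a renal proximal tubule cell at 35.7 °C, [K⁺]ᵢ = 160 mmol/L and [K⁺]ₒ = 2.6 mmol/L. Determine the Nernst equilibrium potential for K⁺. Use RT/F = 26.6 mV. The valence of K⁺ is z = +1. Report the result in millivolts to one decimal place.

-109.6 mV

E = (26.6/z) · ln([K⁺]_out/[K⁺]_in) with z = +1.
= (26.6/1) · ln(2.6/160) = 26.60 · ln(0.01625)
= 26.60 · (-4.1197) = -109.58 mV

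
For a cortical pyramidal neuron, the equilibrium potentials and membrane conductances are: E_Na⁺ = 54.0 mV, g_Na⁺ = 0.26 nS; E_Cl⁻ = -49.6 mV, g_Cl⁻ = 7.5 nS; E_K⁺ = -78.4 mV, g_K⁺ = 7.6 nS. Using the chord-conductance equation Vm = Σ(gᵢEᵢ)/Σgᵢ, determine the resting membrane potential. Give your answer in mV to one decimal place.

-62.1 mV

Σ gᵢEᵢ = 0.26·(54.0) + 7.5·(-49.6) + 7.6·(-78.4) = -953.80
Σ gᵢ = 0.26 + 7.5 + 7.6 = 15.36
Vm = -953.80 / 15.36 = -62.10 mV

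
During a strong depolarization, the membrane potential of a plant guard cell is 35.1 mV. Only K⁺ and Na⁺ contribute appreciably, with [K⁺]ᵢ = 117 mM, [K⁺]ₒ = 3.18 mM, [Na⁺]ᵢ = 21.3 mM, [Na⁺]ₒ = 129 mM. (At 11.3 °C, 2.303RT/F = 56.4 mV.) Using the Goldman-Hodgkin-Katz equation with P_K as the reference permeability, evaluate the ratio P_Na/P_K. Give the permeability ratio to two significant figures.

Let α = P_Na/P_K. GHK: Vm = 56.4·log₁₀[(Kₒ + α·Naₒ)/(Kᵢ + α·Naᵢ)].
10^(Vm/56.4) = 10^(35.1/56.4) = 4.1912
So 4.1912·(Kᵢ + α·Naᵢ) = Kₒ + α·Naₒ → α = (4.1912·117.0 − 3.18) / (129.0 − 4.1912·21.3)
α = (490.4 − 3.18) / (129.0 − 89.27) = 487.2/39.73 = 12.26

12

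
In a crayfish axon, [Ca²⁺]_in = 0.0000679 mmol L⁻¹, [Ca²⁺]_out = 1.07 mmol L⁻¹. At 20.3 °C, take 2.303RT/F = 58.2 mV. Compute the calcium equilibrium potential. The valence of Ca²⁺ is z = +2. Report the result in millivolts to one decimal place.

E = (58.2/z) · log₁₀([Ca²⁺]_out/[Ca²⁺]_in) with z = +2.
= (58.2/2) · log₁₀(1.07/0.0000679) = 29.10 · log₁₀(1.576e+04)
= 29.10 · (4.1975) = 122.15 mV

122.1 mV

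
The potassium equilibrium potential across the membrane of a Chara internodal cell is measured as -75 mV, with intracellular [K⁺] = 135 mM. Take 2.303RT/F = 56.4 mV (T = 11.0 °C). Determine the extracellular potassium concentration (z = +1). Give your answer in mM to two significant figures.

6.3 mM

Nernst: E = (56.4/1) · log₁₀([out]/[in]), so log₁₀([out]/[in]) = -75.0 × 1 / 56.4 = -1.3298.
[out]/[in] = 10^(-1.3298) = 0.0468.
[out] = 0.0468 × 135 = 6.318 mM.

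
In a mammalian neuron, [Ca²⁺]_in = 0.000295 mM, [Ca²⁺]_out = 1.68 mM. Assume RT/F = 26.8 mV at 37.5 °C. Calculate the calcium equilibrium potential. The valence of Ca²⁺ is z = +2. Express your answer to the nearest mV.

116 mV

E = (26.8/z) · ln([Ca²⁺]_out/[Ca²⁺]_in) with z = +2.
= (26.8/2) · ln(1.68/0.000295) = 13.40 · ln(5695)
= 13.40 · (8.6473) = 115.87 mV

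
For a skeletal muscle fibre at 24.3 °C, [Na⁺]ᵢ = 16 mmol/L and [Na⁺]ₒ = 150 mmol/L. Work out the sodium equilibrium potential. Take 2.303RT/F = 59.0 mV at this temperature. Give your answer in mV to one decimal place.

57.3 mV

E = (59.0/z) · log₁₀([Na⁺]_out/[Na⁺]_in) with z = +1.
= (59.0/1) · log₁₀(150/16) = 59.00 · log₁₀(9.375)
= 59.00 · (0.9720) = 57.35 mV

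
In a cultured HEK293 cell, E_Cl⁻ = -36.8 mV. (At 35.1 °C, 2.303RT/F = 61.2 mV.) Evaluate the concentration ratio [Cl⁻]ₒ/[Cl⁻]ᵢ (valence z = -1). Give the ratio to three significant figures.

log₁₀([out]/[in]) = E·z/(61.2) = -36.8 × -1 / 61.2 = 0.6013
[out]/[in] = 10^(0.6013) = 3.993

3.99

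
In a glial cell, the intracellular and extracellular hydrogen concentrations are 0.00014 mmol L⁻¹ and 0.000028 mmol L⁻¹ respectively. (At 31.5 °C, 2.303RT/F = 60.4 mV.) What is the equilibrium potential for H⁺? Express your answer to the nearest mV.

E = (60.4/z) · log₁₀([H⁺]_out/[H⁺]_in) with z = +1.
= (60.4/1) · log₁₀(0.000028/0.00014) = 60.40 · log₁₀(0.2)
= 60.40 · (-0.6990) = -42.22 mV

-42 mV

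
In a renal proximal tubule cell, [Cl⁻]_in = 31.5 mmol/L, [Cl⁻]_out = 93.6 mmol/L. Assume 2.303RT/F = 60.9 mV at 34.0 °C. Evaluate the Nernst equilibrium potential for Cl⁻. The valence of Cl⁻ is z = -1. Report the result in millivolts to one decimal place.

E = (60.9/z) · log₁₀([Cl⁻]_out/[Cl⁻]_in) with z = -1.
For an anion, dividing by z = -1 reverses the sign.
= (60.9/-1) · log₁₀(93.6/31.5) = -60.90 · log₁₀(2.971)
= -60.90 · (0.4730) = -28.80 mV

-28.8 mV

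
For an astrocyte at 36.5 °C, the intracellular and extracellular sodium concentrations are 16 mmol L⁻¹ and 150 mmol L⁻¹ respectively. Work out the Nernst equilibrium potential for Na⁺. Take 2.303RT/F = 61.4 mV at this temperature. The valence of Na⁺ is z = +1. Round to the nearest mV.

E = (61.4/z) · log₁₀([Na⁺]_out/[Na⁺]_in) with z = +1.
= (61.4/1) · log₁₀(150/16) = 61.40 · log₁₀(9.375)
= 61.40 · (0.9720) = 59.68 mV

60 mV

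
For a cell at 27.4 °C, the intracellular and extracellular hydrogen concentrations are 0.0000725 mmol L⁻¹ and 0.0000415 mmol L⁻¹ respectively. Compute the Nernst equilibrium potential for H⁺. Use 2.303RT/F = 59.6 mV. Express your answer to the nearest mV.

E = (59.6/z) · log₁₀([H⁺]_out/[H⁺]_in) with z = +1.
= (59.6/1) · log₁₀(0.0000415/0.0000725) = 59.60 · log₁₀(0.5724)
= 59.60 · (-0.2423) = -14.44 mV

-14 mV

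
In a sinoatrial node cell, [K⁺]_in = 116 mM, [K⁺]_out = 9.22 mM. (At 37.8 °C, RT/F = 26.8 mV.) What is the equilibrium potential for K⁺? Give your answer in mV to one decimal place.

-67.9 mV

E = (26.8/z) · ln([K⁺]_out/[K⁺]_in) with z = +1.
= (26.8/1) · ln(9.22/116) = 26.80 · ln(0.07948)
= 26.80 · (-2.5322) = -67.86 mV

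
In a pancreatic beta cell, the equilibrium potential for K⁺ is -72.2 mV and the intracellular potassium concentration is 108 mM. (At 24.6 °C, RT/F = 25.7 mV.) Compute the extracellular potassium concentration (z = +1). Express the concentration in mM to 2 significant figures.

6.5 mM

Nernst: E = (25.7/1) · ln([out]/[in]), so ln([out]/[in]) = -72.2 × 1 / 25.7 = -2.8093.
[out]/[in] = e^(-2.8093) = 0.06024.
[out] = 0.06024 × 108 = 6.506 mM.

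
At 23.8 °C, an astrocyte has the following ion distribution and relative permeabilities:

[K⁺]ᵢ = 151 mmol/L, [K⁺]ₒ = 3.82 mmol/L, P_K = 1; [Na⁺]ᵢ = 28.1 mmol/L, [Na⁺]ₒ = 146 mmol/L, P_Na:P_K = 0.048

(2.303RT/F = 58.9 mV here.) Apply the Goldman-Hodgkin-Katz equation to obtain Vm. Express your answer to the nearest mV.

Vm = 58.9 · log₁₀[(Σ P·[cation]ₒ + Σ P·[anion]ᵢ) / (Σ P·[cation]ᵢ + Σ P·[anion]ₒ)]
Numerator = 1×3.82 + 0.048×146 = 10.83
Denominator = 1×151 + 0.048×28.1 = 152.3
Vm = 58.9 · log₁₀(0.071074) = 58.9 × (-1.1483) = -67.63 mV

-68 mV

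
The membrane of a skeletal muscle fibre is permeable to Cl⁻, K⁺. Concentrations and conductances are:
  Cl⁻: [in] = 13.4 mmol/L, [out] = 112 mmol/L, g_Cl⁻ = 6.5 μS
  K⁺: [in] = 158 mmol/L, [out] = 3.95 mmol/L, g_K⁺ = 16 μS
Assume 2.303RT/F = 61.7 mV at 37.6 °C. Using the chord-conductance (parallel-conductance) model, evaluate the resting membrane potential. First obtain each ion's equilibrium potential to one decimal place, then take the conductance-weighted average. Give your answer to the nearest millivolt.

E_Cl⁻ = (61.7/-1)·log₁₀(112/13.4) = -56.9 mV
E_K⁺ = (61.7/1)·log₁₀(3.95/158) = -98.8 mV
Vm = (Σ gᵢEᵢ)/(Σ gᵢ) = (6.5·-56.9 + 16·-98.8) / (6.5 + 16)
= -1950.65 / 22.5 = -86.70 mV

-87 mV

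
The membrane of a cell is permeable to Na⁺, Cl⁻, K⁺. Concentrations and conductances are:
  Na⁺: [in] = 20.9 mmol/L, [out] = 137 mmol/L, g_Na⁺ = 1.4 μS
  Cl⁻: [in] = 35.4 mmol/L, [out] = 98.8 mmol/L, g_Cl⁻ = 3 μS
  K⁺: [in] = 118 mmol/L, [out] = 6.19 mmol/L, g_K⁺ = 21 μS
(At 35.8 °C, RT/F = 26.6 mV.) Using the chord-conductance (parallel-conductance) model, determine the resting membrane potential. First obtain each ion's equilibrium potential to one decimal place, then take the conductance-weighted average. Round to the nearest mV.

-65 mV

E_Na⁺ = (26.6/1)·ln(137/20.9) = 50.0 mV
E_Cl⁻ = (26.6/-1)·ln(98.8/35.4) = -27.3 mV
E_K⁺ = (26.6/1)·ln(6.19/118) = -78.4 mV
Vm = (Σ gᵢEᵢ)/(Σ gᵢ) = (1.4·50.0 + 3·-27.3 + 21·-78.4) / (1.4 + 3 + 21)
= -1658.30 / 25.4 = -65.29 mV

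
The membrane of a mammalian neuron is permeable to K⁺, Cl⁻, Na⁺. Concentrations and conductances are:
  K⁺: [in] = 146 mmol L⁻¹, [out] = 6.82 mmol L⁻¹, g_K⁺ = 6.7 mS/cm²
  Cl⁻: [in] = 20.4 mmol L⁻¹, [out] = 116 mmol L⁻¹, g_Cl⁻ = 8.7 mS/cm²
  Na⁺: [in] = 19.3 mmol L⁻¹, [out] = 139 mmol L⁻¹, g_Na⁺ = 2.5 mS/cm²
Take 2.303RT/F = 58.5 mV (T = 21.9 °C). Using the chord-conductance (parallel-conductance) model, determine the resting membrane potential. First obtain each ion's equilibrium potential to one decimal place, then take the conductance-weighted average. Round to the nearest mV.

E_K⁺ = (58.5/1)·log₁₀(6.82/146) = -77.8 mV
E_Cl⁻ = (58.5/-1)·log₁₀(116/20.4) = -44.2 mV
E_Na⁺ = (58.5/1)·log₁₀(139/19.3) = 50.2 mV
Vm = (Σ gᵢEᵢ)/(Σ gᵢ) = (6.7·-77.8 + 8.7·-44.2 + 2.5·50.2) / (6.7 + 8.7 + 2.5)
= -780.30 / 17.9 = -43.59 mV

-44 mV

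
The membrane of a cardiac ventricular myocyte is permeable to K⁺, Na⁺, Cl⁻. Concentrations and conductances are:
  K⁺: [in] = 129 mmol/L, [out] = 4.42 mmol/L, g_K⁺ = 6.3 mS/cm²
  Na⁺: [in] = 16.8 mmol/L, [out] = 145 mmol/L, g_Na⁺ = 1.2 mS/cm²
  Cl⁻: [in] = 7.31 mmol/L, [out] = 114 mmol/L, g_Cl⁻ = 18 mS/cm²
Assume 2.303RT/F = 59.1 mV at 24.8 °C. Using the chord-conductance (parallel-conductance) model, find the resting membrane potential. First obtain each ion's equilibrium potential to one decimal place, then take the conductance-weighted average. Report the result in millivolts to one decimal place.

E_K⁺ = (59.1/1)·log₁₀(4.42/129) = -86.6 mV
E_Na⁺ = (59.1/1)·log₁₀(145/16.8) = 55.3 mV
E_Cl⁻ = (59.1/-1)·log₁₀(114/7.31) = -70.5 mV
Vm = (Σ gᵢEᵢ)/(Σ gᵢ) = (6.3·-86.6 + 1.2·55.3 + 18·-70.5) / (6.3 + 1.2 + 18)
= -1748.22 / 25.5 = -68.56 mV

-68.6 mV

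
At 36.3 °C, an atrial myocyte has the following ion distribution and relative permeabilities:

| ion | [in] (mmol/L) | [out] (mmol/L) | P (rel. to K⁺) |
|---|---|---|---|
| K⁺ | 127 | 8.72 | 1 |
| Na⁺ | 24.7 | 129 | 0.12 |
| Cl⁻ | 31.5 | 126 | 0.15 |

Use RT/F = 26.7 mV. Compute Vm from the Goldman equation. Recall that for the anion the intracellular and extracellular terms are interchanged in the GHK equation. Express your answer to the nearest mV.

Vm = 26.7 · ln[(Σ P·[cation]ₒ + Σ P·[anion]ᵢ) / (Σ P·[cation]ᵢ + Σ P·[anion]ₒ)]
Numerator = 1×8.72 + 0.12×129 + 0.15×31.5 = 28.92
Denominator = 1×127 + 0.12×24.7 + 0.15×126 = 148.9
Vm = 26.7 · ln(0.1943) = 26.7 × (-1.6383) = -43.74 mV

-44 mV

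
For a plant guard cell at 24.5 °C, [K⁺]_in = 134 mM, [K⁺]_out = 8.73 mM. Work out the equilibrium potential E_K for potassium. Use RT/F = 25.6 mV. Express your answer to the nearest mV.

-70 mV

E = (25.6/z) · ln([K⁺]_out/[K⁺]_in) with z = +1.
= (25.6/1) · ln(8.73/134) = 25.60 · ln(0.06515)
= 25.60 · (-2.7311) = -69.92 mV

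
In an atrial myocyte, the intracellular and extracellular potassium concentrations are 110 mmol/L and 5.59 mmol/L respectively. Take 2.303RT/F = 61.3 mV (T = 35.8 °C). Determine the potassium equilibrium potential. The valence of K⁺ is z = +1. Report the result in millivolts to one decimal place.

E = (61.3/z) · log₁₀([K⁺]_out/[K⁺]_in) with z = +1.
= (61.3/1) · log₁₀(5.59/110) = 61.30 · log₁₀(0.05082)
= 61.30 · (-1.2940) = -79.32 mV

-79.3 mV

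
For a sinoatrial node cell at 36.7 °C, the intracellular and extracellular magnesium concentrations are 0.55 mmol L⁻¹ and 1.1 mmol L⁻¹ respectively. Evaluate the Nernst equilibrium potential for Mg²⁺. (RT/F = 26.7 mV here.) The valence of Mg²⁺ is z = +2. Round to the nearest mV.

E = (26.7/z) · ln([Mg²⁺]_out/[Mg²⁺]_in) with z = +2.
= (26.7/2) · ln(1.1/0.55) = 13.35 · ln(2)
= 13.35 · (0.6931) = 9.25 mV

9 mV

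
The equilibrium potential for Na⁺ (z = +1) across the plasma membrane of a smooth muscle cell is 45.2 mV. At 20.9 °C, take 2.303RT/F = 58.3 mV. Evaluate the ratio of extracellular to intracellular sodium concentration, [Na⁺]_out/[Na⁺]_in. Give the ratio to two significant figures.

log₁₀([out]/[in]) = E·z/(58.3) = 45.2 × 1 / 58.3 = 0.7753
[out]/[in] = 10^(0.7753) = 5.961

6.0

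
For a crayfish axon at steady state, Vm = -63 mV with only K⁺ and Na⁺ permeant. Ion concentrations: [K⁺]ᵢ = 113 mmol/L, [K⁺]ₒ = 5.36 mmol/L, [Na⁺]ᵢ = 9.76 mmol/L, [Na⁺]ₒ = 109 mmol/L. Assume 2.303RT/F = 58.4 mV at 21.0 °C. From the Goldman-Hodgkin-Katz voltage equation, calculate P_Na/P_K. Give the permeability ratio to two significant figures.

0.038

Let α = P_Na/P_K. GHK: Vm = 58.4·log₁₀[(Kₒ + α·Naₒ)/(Kᵢ + α·Naᵢ)].
10^(Vm/58.4) = 10^(-63.0/58.4) = 0.083413
So 0.083413·(Kᵢ + α·Naᵢ) = Kₒ + α·Naₒ → α = (0.083413·113.0 − 5.36) / (109.0 − 0.083413·9.76)
α = (9.426 − 5.36) / (109.0 − 0.8141) = 4.066/108.2 = 0.03758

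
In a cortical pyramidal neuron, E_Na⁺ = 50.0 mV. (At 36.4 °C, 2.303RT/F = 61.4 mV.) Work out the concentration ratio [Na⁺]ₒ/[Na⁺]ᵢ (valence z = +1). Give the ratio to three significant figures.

6.52

log₁₀([out]/[in]) = E·z/(61.4) = 50.0 × 1 / 61.4 = 0.8143
[out]/[in] = 10^(0.8143) = 6.521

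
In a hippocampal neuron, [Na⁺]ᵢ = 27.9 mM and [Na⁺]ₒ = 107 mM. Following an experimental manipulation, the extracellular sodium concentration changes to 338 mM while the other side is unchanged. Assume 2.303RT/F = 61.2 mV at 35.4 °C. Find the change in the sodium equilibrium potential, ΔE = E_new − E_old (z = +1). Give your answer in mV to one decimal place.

30.6 mV

E_old = (61.2/1)·log₁₀(107/27.9) = 35.73 mV
E_new = (61.2/1)·log₁₀(338/27.9) = 66.30 mV
ΔE = 66.30 − (35.73) = 30.57 mV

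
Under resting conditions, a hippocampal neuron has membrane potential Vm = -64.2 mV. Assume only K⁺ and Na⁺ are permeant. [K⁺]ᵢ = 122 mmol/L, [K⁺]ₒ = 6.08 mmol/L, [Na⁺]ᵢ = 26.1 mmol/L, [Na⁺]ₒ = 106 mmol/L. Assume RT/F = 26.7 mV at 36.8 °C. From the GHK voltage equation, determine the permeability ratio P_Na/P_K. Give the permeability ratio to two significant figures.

Let α = P_Na/P_K. GHK: Vm = 26.7·ln[(Kₒ + α·Naₒ)/(Kᵢ + α·Naᵢ)].
e^(Vm/26.7) = e^(-64.2/26.7) = 0.090311
So 0.090311·(Kᵢ + α·Naᵢ) = Kₒ + α·Naₒ → α = (0.090311·122.0 − 6.08) / (106.0 − 0.090311·26.1)
α = (11.02 − 6.08) / (106.0 − 2.357) = 4.938/103.6 = 0.04764

0.048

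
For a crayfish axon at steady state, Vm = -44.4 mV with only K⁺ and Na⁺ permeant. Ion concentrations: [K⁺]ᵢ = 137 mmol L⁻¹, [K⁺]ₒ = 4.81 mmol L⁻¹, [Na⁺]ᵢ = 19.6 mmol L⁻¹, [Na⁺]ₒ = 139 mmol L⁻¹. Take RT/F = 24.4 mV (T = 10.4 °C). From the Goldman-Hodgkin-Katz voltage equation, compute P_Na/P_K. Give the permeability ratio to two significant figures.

Let α = P_Na/P_K. GHK: Vm = 24.4·ln[(Kₒ + α·Naₒ)/(Kᵢ + α·Naᵢ)].
e^(Vm/24.4) = e^(-44.4/24.4) = 0.16208
So 0.16208·(Kᵢ + α·Naᵢ) = Kₒ + α·Naₒ → α = (0.16208·137.0 − 4.81) / (139.0 − 0.16208·19.6)
α = (22.2 − 4.81) / (139.0 − 3.177) = 17.39/135.8 = 0.1281

0.13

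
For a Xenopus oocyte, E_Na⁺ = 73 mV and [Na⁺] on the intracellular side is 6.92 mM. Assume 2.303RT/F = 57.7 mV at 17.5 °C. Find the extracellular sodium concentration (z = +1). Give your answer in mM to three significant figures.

Nernst: E = (57.7/1) · log₁₀([out]/[in]), so log₁₀([out]/[in]) = 73.0 × 1 / 57.7 = 1.2652.
[out]/[in] = 10^(1.2652) = 18.41.
[out] = 18.41 × 6.92 = 127.4 mM.

127 mM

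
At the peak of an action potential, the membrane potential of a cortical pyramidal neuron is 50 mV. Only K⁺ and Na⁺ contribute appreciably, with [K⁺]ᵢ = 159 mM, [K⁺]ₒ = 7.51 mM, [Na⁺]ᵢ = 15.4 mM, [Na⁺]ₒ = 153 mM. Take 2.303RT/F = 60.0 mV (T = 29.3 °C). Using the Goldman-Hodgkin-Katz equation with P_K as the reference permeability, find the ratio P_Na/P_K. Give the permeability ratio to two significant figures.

Let α = P_Na/P_K. GHK: Vm = 60.0·log₁₀[(Kₒ + α·Naₒ)/(Kᵢ + α·Naᵢ)].
10^(Vm/60.0) = 10^(50.0/60.0) = 6.8129
So 6.8129·(Kᵢ + α·Naᵢ) = Kₒ + α·Naₒ → α = (6.8129·159.0 − 7.51) / (153.0 − 6.8129·15.4)
α = (1083 − 7.51) / (153.0 − 104.9) = 1076/48.08 = 22.37

22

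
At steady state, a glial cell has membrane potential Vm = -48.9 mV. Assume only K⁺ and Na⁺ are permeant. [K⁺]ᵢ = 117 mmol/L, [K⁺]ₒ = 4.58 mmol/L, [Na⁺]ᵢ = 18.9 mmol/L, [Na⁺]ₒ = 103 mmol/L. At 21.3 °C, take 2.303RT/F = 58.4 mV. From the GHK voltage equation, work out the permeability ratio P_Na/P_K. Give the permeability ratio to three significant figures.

Let α = P_Na/P_K. GHK: Vm = 58.4·log₁₀[(Kₒ + α·Naₒ)/(Kᵢ + α·Naᵢ)].
10^(Vm/58.4) = 10^(-48.9/58.4) = 0.14544
So 0.14544·(Kᵢ + α·Naᵢ) = Kₒ + α·Naₒ → α = (0.14544·117.0 − 4.58) / (103.0 − 0.14544·18.9)
α = (17.02 − 4.58) / (103.0 − 2.749) = 12.44/100.3 = 0.124

0.124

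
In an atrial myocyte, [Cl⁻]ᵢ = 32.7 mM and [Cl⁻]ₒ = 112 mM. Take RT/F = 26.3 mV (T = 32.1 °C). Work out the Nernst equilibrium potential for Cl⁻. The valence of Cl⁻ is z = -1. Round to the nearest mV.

E = (26.3/z) · ln([Cl⁻]_out/[Cl⁻]_in) with z = -1.
For an anion, dividing by z = -1 reverses the sign.
= (26.3/-1) · ln(112/32.7) = -26.30 · ln(3.425)
= -26.30 · (1.2311) = -32.38 mV

-32 mV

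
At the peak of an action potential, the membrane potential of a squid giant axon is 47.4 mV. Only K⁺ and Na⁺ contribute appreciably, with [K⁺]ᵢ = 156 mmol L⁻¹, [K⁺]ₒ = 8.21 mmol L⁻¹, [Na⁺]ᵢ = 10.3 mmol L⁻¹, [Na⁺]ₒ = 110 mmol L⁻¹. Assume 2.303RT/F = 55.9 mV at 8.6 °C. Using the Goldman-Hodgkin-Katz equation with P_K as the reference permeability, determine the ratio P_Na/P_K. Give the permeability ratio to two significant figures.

Let α = P_Na/P_K. GHK: Vm = 55.9·log₁₀[(Kₒ + α·Naₒ)/(Kᵢ + α·Naᵢ)].
10^(Vm/55.9) = 10^(47.4/55.9) = 7.046
So 7.046·(Kᵢ + α·Naᵢ) = Kₒ + α·Naₒ → α = (7.046·156.0 − 8.21) / (110.0 − 7.046·10.3)
α = (1099 − 8.21) / (110.0 − 72.57) = 1091/37.43 = 29.15

29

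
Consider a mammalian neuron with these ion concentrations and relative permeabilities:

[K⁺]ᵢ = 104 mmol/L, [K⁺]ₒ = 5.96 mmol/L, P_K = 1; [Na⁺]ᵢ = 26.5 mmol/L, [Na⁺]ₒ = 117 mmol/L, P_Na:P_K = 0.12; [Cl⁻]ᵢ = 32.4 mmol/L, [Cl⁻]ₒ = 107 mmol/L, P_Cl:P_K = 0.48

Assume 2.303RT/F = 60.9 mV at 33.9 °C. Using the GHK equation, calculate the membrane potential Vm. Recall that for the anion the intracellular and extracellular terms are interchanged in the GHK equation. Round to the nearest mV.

Vm = 60.9 · log₁₀[(Σ P·[cation]ₒ + Σ P·[anion]ᵢ) / (Σ P·[cation]ᵢ + Σ P·[anion]ₒ)]
Numerator = 1×5.96 + 0.12×117 + 0.48×32.4 = 35.55
Denominator = 1×104 + 0.12×26.5 + 0.48×107 = 158.5
Vm = 60.9 · log₁₀(0.22425) = 60.9 × (-0.6493) = -39.54 mV

-40 mV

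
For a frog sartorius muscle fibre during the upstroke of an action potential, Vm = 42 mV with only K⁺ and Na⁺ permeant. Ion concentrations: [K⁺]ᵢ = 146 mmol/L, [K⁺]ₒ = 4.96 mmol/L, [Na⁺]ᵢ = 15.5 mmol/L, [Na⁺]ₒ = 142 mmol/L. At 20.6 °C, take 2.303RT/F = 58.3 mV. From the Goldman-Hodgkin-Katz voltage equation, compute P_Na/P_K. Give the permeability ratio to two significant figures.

13

Let α = P_Na/P_K. GHK: Vm = 58.3·log₁₀[(Kₒ + α·Naₒ)/(Kᵢ + α·Naᵢ)].
10^(Vm/58.3) = 10^(42.0/58.3) = 5.2531
So 5.2531·(Kᵢ + α·Naᵢ) = Kₒ + α·Naₒ → α = (5.2531·146.0 − 4.96) / (142.0 − 5.2531·15.5)
α = (766.9 − 4.96) / (142.0 − 81.42) = 762/60.58 = 12.58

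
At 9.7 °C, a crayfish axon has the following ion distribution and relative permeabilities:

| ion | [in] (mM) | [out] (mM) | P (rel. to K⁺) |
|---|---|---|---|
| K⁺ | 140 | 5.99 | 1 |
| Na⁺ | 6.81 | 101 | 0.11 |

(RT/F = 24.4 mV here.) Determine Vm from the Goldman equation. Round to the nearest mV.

-51 mV

Vm = 24.4 · ln[(Σ P·[cation]ₒ + Σ P·[anion]ᵢ) / (Σ P·[cation]ᵢ + Σ P·[anion]ₒ)]
Numerator = 1×5.99 + 0.11×101 = 17.1
Denominator = 1×140 + 0.11×6.81 = 140.7
Vm = 24.4 · ln(0.12149) = 24.4 × (-2.1079) = -51.43 mV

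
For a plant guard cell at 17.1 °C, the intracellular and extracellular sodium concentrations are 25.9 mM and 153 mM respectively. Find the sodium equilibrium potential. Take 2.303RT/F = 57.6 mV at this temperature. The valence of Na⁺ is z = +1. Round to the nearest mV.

44 mV

E = (57.6/z) · log₁₀([Na⁺]_out/[Na⁺]_in) with z = +1.
= (57.6/1) · log₁₀(153/25.9) = 57.60 · log₁₀(5.907)
= 57.60 · (0.7714) = 44.43 mV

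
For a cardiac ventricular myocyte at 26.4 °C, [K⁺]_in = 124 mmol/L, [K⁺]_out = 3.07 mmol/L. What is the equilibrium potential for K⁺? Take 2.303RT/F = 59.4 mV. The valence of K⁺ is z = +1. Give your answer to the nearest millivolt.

-95 mV

E = (59.4/z) · log₁₀([K⁺]_out/[K⁺]_in) with z = +1.
= (59.4/1) · log₁₀(3.07/124) = 59.40 · log₁₀(0.02476)
= 59.40 · (-1.6063) = -95.41 mV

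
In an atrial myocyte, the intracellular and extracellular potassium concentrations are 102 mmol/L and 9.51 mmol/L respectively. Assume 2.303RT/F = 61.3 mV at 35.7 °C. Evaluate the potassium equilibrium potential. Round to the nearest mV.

E = (61.3/z) · log₁₀([K⁺]_out/[K⁺]_in) with z = +1.
= (61.3/1) · log₁₀(9.51/102) = 61.30 · log₁₀(0.09324)
= 61.30 · (-1.0304) = -63.16 mV

-63 mV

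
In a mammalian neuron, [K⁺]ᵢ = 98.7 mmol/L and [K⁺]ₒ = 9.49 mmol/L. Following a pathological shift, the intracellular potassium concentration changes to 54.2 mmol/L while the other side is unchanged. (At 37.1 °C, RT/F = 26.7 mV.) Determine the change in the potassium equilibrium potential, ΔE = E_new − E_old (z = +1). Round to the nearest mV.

E_old = (26.7/1)·ln(9.49/98.7) = -62.53 mV
E_new = (26.7/1)·ln(9.49/54.2) = -46.52 mV
ΔE = -46.52 − (-62.53) = 16.00 mV

16 mV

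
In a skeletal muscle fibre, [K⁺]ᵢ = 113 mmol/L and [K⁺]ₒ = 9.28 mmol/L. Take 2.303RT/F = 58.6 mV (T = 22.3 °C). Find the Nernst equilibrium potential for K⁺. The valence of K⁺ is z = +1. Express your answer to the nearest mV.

-64 mV

E = (58.6/z) · log₁₀([K⁺]_out/[K⁺]_in) with z = +1.
= (58.6/1) · log₁₀(9.28/113) = 58.60 · log₁₀(0.08212)
= 58.60 · (-1.0855) = -63.61 mV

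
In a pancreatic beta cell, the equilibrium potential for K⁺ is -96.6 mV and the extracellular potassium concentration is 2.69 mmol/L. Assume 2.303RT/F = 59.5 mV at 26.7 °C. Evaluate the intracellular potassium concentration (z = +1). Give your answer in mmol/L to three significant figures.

113 mmol/L

Nernst: E = (59.5/1) · log₁₀([out]/[in]), so log₁₀([out]/[in]) = -96.6 × 1 / 59.5 = -1.6235.
[out]/[in] = 10^(-1.6235) = 0.02379.
[in] = 2.69 / 0.02379 = 113.1 mmol/L.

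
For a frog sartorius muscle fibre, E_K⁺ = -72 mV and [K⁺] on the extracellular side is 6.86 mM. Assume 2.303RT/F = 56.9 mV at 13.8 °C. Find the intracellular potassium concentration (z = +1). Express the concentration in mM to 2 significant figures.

Nernst: E = (56.9/1) · log₁₀([out]/[in]), so log₁₀([out]/[in]) = -72.0 × 1 / 56.9 = -1.2654.
[out]/[in] = 10^(-1.2654) = 0.05428.
[in] = 6.86 / 0.05428 = 126.4 mM.

130 mM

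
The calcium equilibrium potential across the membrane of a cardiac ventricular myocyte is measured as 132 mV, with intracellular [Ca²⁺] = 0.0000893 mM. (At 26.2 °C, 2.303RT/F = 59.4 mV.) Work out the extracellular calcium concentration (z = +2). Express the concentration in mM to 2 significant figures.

2.5 mM

Nernst: E = (59.4/2) · log₁₀([out]/[in]), so log₁₀([out]/[in]) = 132.0 × 2 / 59.4 = 4.4444.
[out]/[in] = 10^(4.4444) = 2.783e+04.
[out] = 2.783e+04 × 0.0000893 = 2.485 mM.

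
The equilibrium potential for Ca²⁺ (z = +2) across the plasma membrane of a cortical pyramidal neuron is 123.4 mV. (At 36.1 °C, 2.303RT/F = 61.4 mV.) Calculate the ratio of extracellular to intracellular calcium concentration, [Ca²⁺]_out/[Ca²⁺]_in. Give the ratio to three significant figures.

log₁₀([out]/[in]) = E·z/(61.4) = 123.4 × 2 / 61.4 = 4.0195
[out]/[in] = 10^(4.0195) = 1.046e+04

10500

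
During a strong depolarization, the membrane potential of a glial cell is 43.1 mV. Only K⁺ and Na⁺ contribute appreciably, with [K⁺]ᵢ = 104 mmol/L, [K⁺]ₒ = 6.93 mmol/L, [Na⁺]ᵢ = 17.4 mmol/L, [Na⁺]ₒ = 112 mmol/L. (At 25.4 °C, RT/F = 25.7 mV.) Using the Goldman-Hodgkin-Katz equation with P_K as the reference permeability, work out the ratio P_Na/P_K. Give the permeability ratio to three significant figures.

29.0

Let α = P_Na/P_K. GHK: Vm = 25.7·ln[(Kₒ + α·Naₒ)/(Kᵢ + α·Naᵢ)].
e^(Vm/25.7) = e^(43.1/25.7) = 5.3497
So 5.3497·(Kᵢ + α·Naᵢ) = Kₒ + α·Naₒ → α = (5.3497·104.0 − 6.93) / (112.0 − 5.3497·17.4)
α = (556.4 − 6.93) / (112.0 − 93.08) = 549.4/18.92 = 29.05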